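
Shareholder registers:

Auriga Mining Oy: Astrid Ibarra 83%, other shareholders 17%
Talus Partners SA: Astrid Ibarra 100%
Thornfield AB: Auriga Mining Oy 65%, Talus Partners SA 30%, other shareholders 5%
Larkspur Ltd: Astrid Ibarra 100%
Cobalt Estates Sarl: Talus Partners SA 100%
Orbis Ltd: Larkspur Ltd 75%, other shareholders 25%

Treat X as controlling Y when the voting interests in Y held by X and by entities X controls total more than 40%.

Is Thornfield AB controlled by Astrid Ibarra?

Yes

Astrid holds 83% of Auriga, so Astrid controls Auriga.
Astrid holds 100% of Talus, so Astrid controls Talus.
Auriga and Talus together hold 65% + 30% = 95% of Thornfield, so Astrid controls Thornfield.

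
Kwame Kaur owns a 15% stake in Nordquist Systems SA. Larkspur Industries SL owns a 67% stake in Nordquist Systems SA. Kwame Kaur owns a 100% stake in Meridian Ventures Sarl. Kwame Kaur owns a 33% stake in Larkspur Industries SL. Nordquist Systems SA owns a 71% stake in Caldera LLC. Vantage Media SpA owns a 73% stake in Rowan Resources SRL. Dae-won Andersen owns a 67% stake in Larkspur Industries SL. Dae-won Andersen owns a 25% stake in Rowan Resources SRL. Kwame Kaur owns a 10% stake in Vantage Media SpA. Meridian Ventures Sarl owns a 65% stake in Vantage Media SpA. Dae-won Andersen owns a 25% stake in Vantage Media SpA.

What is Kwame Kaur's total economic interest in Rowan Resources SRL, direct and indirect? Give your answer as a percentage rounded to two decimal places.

Kwame reaches Rowan along 2 paths.
Via Meridian → Vantage: 100% × 65% × 73% = 47.45%.
Via Vantage: 10% × 73% = 7.3%.
Total: 47.45% + 7.3% = 54.75%.

54.75%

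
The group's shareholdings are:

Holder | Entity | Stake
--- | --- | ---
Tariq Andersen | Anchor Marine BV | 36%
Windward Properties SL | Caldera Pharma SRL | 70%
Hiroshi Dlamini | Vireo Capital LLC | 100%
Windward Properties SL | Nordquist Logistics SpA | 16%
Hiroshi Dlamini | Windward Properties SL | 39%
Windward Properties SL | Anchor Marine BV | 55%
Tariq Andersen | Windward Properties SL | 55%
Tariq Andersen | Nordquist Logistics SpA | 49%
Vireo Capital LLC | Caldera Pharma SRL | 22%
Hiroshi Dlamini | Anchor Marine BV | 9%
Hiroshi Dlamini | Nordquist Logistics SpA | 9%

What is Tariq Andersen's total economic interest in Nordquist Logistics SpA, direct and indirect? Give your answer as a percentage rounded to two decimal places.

Tariq reaches Nordquist along 2 paths.
Via Windward: 55% × 16% = 8.8%.
Direct stake: 49% = 49%.
Total: 8.8% + 49% = 57.8%.
Rounded: 57.80%.

57.80%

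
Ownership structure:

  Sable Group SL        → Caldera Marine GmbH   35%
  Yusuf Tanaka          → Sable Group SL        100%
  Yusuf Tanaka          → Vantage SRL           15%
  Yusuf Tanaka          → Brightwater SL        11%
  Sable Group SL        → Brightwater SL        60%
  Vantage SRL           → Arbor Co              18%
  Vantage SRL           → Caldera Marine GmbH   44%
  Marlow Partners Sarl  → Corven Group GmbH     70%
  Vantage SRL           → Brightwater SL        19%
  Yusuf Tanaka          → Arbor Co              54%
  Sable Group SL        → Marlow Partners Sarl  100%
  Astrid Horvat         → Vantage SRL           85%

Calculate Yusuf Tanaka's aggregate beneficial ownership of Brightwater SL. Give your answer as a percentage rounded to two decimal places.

Yusuf reaches Brightwater along 3 paths.
Via Sable: 100% × 60% = 60%.
Via Vantage: 15% × 19% = 2.85%.
Direct stake: 11% = 11%.
Total: 60% + 2.85% + 11% = 73.85%.

73.85%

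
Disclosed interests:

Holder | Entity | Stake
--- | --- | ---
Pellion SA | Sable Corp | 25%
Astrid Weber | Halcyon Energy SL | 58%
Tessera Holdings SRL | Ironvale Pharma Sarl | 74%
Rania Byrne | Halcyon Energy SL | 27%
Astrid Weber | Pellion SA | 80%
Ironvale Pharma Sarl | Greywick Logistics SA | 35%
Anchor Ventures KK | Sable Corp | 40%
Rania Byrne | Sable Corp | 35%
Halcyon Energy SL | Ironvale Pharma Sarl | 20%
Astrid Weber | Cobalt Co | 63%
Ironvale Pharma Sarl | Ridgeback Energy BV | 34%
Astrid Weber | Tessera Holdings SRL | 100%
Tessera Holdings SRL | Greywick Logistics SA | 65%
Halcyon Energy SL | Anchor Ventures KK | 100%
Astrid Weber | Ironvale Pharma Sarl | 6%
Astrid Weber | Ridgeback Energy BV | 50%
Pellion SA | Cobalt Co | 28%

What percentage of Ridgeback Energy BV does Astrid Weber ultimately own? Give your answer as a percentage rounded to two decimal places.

81.14%

Astrid reaches Ridgeback along 4 paths.
Direct stake: 50% = 50%.
Via Tessera → Ironvale: 100% × 74% × 34% = 25.16%.
Via Ironvale: 6% × 34% = 2.04%.
Via Halcyon → Ironvale: 58% × 20% × 34% = 3.944%.
Total: 50% + 25.16% + 2.04% + 3.944% = 81.144%.
Rounded: 81.14%.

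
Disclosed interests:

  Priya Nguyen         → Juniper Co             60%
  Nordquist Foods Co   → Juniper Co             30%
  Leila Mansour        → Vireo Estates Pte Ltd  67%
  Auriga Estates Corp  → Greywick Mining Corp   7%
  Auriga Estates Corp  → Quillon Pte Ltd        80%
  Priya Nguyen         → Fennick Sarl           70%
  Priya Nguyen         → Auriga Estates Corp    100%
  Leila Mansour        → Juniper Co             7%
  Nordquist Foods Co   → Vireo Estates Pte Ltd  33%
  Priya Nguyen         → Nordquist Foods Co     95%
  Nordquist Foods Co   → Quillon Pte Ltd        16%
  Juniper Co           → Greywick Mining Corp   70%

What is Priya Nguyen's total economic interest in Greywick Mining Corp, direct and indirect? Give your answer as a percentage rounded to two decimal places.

Priya reaches Greywick along 3 paths.
Via Auriga: 100% × 7% = 7%.
Via Juniper: 60% × 70% = 42%.
Via Nordquist → Juniper: 95% × 30% × 70% = 19.95%.
Total: 7% + 42% + 19.95% = 68.95%.

68.95%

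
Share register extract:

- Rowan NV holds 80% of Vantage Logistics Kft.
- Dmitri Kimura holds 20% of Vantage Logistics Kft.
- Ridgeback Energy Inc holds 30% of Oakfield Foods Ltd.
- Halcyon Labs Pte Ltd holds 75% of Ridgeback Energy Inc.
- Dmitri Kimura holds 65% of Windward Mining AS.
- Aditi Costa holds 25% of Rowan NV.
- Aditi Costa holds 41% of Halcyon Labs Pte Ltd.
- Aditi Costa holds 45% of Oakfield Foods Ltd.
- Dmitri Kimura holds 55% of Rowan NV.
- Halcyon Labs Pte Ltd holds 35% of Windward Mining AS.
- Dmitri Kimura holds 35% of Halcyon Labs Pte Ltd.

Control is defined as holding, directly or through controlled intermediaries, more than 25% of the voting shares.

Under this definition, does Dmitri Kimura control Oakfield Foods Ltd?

Yes

Dmitri holds 35% of Halcyon, so Dmitri controls Halcyon.
Halcyon holds 75% of Ridgeback, so Dmitri controls Ridgeback.
Ridgeback holds 30% of Oakfield, so Dmitri controls Oakfield.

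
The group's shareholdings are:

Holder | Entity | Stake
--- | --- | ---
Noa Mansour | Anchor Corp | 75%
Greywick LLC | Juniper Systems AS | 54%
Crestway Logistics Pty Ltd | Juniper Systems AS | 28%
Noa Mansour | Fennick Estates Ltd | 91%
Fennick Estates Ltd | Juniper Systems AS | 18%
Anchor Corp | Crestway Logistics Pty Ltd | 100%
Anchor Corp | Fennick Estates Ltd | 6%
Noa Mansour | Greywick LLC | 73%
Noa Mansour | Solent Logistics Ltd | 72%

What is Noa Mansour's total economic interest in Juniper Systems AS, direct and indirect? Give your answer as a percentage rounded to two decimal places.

Noa reaches Juniper along 4 paths.
Via Greywick: 73% × 54% = 39.42%.
Via Anchor → Crestway: 75% × 100% × 28% = 21%.
Via Fennick: 91% × 18% = 16.38%.
Via Anchor → Fennick: 75% × 6% × 18% = 0.81%.
Total: 39.42% + 21% + 16.38% + 0.81% = 77.61%.

77.61%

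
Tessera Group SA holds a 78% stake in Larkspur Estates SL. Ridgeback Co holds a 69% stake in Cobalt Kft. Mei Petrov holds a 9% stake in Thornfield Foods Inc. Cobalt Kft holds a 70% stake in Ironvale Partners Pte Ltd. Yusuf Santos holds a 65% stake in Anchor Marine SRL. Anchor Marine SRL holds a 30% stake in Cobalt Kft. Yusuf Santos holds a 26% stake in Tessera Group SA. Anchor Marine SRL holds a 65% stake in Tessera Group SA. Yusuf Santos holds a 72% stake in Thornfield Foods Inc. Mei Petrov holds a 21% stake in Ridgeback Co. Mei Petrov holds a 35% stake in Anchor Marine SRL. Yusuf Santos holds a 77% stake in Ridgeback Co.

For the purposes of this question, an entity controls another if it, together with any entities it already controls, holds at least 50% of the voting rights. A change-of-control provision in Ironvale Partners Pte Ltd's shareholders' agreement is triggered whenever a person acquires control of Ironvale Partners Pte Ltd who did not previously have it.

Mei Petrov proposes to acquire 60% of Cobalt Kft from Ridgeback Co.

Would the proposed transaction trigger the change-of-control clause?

Yes

The purchase adds only to Mei's holdings (Ridgeback's stake shrinks), so Mei is the only person who could newly come to control Ironvale.
Mei's largest direct stake is 35% in Anchor, which does not meet the threshold, so Mei controls no company.
Neither Mei nor any entity Mei controls holds any voting interest in Ironvale.
So before the transaction, Mei does not control Ironvale.
After the purchase, Mei holds 60% of Cobalt directly, and Ridgeback's stake falls to 9%.
Mei holds 60% of Cobalt, so Mei controls Cobalt.
Cobalt holds 70% of Ironvale, so Mei controls Ironvale.
Mei did not control Ironvale before and does after, so the clause is triggered.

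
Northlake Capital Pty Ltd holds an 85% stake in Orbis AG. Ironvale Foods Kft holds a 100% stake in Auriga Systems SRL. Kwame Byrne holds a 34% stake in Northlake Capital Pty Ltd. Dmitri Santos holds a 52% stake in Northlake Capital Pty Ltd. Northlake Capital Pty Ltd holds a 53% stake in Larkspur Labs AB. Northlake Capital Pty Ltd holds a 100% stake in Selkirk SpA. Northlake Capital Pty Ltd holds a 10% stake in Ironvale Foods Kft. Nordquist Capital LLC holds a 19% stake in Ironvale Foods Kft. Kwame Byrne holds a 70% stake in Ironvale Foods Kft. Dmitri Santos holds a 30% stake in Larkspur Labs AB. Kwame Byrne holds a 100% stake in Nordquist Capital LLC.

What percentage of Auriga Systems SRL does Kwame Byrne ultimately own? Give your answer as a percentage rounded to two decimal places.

Kwame reaches Auriga along 3 paths.
Via Nordquist → Ironvale: 100% × 19% × 100% = 19%.
Via Northlake → Ironvale: 34% × 10% × 100% = 3.4%.
Via Ironvale: 70% × 100% = 70%.
Total: 19% + 3.4% + 70% = 92.4%.
Rounded: 92.40%.

92.40%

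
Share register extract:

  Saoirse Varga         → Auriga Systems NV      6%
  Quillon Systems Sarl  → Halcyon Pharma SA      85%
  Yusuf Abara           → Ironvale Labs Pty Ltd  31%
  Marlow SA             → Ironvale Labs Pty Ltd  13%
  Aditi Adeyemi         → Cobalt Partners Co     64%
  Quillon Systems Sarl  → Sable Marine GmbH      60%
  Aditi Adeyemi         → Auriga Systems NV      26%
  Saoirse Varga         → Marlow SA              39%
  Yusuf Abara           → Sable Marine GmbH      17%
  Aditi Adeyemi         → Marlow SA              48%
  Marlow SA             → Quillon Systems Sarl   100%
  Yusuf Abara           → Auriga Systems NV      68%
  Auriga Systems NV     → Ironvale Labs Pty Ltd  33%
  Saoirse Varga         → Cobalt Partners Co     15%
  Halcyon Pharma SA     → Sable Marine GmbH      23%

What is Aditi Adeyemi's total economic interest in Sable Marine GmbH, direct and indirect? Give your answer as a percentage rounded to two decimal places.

Aditi reaches Sable along 2 paths.
Via Marlow → Quillon: 48% × 100% × 60% = 28.8%.
Via Marlow → Quillon → Halcyon: 48% × 100% × 85% × 23% = 9.384%.
Total: 28.8% + 9.384% = 38.184%.
Rounded: 38.18%.

38.18%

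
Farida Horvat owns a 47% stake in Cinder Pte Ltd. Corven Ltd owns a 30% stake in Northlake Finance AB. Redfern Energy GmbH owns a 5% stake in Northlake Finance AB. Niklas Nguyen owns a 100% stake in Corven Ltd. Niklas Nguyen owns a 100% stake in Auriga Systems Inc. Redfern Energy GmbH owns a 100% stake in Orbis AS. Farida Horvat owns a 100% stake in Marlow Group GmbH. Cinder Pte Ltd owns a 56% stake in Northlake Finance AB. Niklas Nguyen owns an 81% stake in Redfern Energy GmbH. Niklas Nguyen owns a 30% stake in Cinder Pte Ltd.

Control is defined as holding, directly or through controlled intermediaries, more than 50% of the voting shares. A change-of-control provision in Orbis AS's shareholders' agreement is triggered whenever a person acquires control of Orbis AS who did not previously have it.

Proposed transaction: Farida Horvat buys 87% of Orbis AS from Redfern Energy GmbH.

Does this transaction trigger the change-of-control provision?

Yes

The purchase adds only to Farida's holdings (Redfern's stake shrinks), so Farida is the only person who could newly come to control Orbis.
Farida holds 100% of Marlow, so Farida controls Marlow.
Neither Farida nor any entity Farida controls holds any voting interest in Orbis.
So before the transaction, Farida does not control Orbis.
After the purchase, Farida holds 87% of Orbis directly, and Redfern's stake falls to 13%.
Farida holds 87% of Orbis, so Farida controls Orbis.
Farida did not control Orbis before and does after, so the clause is triggered.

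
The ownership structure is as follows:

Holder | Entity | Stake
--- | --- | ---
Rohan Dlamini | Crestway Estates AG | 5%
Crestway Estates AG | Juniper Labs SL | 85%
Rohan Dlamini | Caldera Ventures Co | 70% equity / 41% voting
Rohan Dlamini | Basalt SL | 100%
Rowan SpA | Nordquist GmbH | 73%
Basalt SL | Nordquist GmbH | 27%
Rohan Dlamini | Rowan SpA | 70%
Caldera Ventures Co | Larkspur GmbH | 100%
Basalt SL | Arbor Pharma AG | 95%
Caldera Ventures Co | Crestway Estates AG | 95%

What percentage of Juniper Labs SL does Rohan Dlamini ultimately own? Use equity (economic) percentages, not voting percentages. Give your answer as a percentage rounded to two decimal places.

Rohan reaches Juniper along 2 paths.
Via Caldera → Crestway: 70% × 95% × 85% = 56.525%.
Via Crestway: 5% × 85% = 4.25%.
Total: 56.525% + 4.25% = 60.775%.
Rounded: 60.78%.

60.78%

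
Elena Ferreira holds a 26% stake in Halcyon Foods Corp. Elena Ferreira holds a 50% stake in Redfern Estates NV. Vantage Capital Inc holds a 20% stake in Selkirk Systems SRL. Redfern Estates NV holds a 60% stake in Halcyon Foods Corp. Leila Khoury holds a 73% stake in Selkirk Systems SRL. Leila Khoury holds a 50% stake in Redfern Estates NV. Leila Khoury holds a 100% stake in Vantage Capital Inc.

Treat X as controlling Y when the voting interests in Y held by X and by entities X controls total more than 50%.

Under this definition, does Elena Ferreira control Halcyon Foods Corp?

Elena's largest direct stake is 50% in Redfern, which does not meet the threshold, so Elena controls no company.
In Halcyon, Elena's side holds only 26%, not > 50%.
So Elena does not control Halcyon.

No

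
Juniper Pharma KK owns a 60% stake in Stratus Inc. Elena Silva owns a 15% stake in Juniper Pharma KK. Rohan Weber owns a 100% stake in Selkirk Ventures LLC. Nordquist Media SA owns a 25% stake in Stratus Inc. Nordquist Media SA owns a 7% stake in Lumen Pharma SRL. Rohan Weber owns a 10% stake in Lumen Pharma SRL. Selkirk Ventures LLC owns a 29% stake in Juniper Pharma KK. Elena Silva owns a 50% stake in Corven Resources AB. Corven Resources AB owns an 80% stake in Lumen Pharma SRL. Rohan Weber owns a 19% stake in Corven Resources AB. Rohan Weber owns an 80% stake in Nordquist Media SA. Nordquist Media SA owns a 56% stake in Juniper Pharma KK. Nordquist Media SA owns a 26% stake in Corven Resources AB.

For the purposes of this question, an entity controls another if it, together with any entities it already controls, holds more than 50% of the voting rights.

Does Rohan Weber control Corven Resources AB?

No

Rohan holds 100% of Selkirk, so Rohan controls Selkirk.
Rohan holds 80% of Nordquist, so Rohan controls Nordquist.
Nordquist and Selkirk together hold 56% + 29% = 85% of Juniper, so Rohan controls Juniper.
Nordquist and Juniper together hold 25% + 60% = 85% of Stratus, so Rohan controls Stratus.
In Corven, Rohan's side holds only 26% + 19% = 45%, not > 50%.
So Rohan does not control Corven.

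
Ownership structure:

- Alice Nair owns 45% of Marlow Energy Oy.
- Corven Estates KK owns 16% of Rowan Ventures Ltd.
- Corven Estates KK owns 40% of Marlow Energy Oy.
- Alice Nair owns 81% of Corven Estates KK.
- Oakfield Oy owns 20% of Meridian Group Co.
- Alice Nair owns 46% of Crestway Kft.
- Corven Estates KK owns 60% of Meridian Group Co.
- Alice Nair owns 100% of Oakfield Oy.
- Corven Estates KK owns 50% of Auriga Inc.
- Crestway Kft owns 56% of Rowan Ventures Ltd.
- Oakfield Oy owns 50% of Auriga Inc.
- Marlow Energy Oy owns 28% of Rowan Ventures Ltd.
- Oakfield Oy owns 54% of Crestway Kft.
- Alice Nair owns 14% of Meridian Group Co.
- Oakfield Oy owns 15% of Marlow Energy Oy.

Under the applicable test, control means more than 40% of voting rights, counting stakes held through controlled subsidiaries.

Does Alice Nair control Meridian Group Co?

Yes

Alice holds 81% of Corven, so Alice controls Corven.
Alice holds 100% of Oakfield, so Alice controls Oakfield.
Corven and Alice and Oakfield together hold 60% + 14% + 20% = 94% of Meridian, so Alice controls Meridian.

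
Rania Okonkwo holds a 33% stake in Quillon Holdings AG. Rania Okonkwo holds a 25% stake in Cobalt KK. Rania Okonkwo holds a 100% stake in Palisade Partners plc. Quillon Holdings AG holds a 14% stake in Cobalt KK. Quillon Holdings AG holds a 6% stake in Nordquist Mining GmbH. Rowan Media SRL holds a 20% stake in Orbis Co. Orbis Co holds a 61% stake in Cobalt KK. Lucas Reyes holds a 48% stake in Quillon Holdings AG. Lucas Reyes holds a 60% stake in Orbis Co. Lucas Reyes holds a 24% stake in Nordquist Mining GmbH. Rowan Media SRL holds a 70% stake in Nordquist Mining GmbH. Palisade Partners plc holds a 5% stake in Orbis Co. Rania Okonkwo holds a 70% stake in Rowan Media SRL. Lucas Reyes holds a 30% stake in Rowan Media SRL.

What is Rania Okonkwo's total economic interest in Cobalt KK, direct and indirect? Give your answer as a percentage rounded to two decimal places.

Rania reaches Cobalt along 4 paths.
Direct stake: 25% = 25%.
Via Rowan → Orbis: 70% × 20% × 61% = 8.54%.
Via Palisade → Orbis: 100% × 5% × 61% = 3.05%.
Via Quillon: 33% × 14% = 4.62%.
Total: 25% + 8.54% + 3.05% + 4.62% = 41.21%.

41.21%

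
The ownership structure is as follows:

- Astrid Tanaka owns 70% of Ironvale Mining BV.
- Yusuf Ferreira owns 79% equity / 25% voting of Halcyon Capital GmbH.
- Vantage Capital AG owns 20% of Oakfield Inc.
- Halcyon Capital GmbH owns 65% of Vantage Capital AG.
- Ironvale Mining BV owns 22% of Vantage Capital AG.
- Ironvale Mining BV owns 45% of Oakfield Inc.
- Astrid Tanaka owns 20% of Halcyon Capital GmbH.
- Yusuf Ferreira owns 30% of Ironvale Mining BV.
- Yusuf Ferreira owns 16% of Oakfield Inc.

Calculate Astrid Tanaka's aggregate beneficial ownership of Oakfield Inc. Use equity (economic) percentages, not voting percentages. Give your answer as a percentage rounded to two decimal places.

Astrid reaches Oakfield along 3 paths.
Via Ironvale: 70% × 45% = 31.5%.
Via Halcyon → Vantage: 20% × 65% × 20% = 2.6%.
Via Ironvale → Vantage: 70% × 22% × 20% = 3.08%.
Total: 31.5% + 2.6% + 3.08% = 37.18%.

37.18%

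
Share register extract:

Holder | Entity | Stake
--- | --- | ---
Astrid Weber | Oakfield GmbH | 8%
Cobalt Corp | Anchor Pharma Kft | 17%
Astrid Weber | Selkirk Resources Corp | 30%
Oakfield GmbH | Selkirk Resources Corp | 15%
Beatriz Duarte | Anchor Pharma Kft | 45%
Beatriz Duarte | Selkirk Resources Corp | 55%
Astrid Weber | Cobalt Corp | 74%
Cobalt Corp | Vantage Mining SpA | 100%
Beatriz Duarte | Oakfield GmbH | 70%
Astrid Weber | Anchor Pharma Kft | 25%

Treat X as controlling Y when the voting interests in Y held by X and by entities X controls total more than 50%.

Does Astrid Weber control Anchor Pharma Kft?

No

Astrid holds 74% of Cobalt, so Astrid controls Cobalt.
Cobalt holds 100% of Vantage, so Astrid controls Vantage.
In Anchor, Astrid's side holds only 25% + 17% = 42%, not > 50%.
So Astrid does not control Anchor.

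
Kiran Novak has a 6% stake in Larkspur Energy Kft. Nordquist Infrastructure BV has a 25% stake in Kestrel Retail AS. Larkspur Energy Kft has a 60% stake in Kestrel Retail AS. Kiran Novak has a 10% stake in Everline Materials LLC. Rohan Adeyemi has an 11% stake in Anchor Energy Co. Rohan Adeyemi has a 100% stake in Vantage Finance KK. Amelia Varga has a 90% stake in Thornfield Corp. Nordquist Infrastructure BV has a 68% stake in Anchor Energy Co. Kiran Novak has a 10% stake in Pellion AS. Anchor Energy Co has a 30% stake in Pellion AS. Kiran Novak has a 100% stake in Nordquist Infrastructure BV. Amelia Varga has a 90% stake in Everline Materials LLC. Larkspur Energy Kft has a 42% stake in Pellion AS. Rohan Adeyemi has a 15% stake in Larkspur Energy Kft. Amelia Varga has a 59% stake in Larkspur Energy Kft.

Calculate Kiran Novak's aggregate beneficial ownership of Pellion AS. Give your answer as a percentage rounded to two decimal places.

Kiran reaches Pellion along 3 paths.
Via Nordquist → Anchor: 100% × 68% × 30% = 20.4%.
Direct stake: 10% = 10%.
Via Larkspur: 6% × 42% = 2.52%.
Total: 20.4% + 10% + 2.52% = 32.92%.

32.92%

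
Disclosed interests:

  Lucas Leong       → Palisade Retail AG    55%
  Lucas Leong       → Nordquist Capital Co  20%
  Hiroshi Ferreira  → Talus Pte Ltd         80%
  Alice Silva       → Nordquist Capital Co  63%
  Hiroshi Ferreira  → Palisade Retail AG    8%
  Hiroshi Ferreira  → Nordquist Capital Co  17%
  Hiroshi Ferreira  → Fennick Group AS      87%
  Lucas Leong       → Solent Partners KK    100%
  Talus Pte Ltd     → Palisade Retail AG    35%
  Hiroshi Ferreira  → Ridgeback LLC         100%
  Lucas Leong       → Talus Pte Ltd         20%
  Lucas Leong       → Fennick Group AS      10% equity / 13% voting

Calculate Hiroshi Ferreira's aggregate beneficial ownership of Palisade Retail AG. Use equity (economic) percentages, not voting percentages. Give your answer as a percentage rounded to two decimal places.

Hiroshi reaches Palisade along 2 paths.
Via Talus: 80% × 35% = 28%.
Direct stake: 8% = 8%.
Total: 28% + 8% = 36%.
Rounded: 36.00%.

36.00%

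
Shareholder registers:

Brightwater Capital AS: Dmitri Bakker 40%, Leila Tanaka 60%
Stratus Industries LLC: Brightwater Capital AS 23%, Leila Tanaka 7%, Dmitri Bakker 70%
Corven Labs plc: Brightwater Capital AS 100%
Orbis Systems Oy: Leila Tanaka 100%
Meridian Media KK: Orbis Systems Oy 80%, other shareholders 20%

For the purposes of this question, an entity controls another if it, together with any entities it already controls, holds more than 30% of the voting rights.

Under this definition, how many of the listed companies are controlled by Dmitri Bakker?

3

Dmitri holds 40% of Brightwater, so Dmitri controls Brightwater.
Brightwater and Dmitri together hold 23% + 70% = 93% of Stratus, so Dmitri controls Stratus.
Brightwater holds 100% of Corven, so Dmitri controls Corven.
No other company's threshold is met.
Dmitri controls 3 companies.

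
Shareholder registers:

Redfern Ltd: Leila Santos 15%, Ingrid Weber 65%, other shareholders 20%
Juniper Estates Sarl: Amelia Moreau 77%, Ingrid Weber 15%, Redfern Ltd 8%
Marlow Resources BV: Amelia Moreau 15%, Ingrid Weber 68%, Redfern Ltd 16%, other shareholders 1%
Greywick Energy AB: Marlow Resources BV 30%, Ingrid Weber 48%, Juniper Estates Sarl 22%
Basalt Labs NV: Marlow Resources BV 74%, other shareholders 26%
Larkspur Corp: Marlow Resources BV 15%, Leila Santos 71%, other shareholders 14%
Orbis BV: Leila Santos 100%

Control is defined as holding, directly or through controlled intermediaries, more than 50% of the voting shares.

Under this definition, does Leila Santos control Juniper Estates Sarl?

Leila holds 71% of Larkspur, so Leila controls Larkspur.
Leila holds 100% of Orbis, so Leila controls Orbis.
Neither Leila nor any entity Leila controls holds any voting interest in Juniper.
So Leila does not control Juniper.

No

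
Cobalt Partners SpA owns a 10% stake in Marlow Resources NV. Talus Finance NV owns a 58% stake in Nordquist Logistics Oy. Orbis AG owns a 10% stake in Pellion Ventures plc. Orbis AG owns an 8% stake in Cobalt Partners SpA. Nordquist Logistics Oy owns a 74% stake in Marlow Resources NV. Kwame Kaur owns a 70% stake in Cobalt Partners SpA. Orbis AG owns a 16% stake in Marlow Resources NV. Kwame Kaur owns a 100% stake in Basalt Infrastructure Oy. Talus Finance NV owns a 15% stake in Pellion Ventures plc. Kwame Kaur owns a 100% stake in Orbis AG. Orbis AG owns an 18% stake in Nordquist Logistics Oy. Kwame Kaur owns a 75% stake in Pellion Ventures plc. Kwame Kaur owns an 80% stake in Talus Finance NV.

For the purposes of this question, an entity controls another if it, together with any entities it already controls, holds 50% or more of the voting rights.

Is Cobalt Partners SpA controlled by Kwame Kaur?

Kwame holds 100% of Orbis, so Kwame controls Orbis.
Orbis and Kwame together hold 8% + 70% = 78% of Cobalt, so Kwame controls Cobalt.

Yes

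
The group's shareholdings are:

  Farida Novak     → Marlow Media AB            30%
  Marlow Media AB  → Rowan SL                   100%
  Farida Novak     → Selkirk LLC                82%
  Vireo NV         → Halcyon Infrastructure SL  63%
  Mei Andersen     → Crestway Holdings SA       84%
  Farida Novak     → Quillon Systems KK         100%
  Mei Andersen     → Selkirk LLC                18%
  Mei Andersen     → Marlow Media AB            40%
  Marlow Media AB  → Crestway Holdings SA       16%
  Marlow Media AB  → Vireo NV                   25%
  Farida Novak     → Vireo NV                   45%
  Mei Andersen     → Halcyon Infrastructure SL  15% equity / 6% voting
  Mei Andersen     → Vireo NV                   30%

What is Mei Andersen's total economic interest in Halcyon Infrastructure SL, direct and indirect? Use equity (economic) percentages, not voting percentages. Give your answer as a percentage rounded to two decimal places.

Mei reaches Halcyon along 3 paths.
Direct stake: 15% = 15%.
Via Vireo: 30% × 63% = 18.9%.
Via Marlow → Vireo: 40% × 25% × 63% = 6.3%.
Total: 15% + 18.9% + 6.3% = 40.2%.
Rounded: 40.20%.

40.20%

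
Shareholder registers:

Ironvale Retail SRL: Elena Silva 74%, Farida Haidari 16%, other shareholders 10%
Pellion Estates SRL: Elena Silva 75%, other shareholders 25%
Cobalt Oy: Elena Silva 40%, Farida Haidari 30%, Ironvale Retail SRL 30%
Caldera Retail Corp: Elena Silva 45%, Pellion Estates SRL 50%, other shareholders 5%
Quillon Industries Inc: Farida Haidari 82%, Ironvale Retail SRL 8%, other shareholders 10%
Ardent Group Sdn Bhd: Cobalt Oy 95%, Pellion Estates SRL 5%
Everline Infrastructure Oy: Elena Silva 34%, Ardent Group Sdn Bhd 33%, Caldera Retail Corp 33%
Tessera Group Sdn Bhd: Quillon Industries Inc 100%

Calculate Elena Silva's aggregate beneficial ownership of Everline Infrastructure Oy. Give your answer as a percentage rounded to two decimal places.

81.96%

Elena reaches Everline along 6 paths.
Direct stake: 34% = 34%.
Via Cobalt → Ardent: 40% × 95% × 33% = 12.54%.
Via Ironvale → Cobalt → Ardent: 74% × 30% × 95% × 33% = 6.9597%.
Via Pellion → Ardent: 75% × 5% × 33% = 1.2375%.
Via Caldera: 45% × 33% = 14.85%.
Via Pellion → Caldera: 75% × 50% × 33% = 12.375%.
Total: 34% + 12.54% + 6.9597% + 1.2375% + 14.85% + 12.375% = 81.9622%.
Rounded: 81.96%.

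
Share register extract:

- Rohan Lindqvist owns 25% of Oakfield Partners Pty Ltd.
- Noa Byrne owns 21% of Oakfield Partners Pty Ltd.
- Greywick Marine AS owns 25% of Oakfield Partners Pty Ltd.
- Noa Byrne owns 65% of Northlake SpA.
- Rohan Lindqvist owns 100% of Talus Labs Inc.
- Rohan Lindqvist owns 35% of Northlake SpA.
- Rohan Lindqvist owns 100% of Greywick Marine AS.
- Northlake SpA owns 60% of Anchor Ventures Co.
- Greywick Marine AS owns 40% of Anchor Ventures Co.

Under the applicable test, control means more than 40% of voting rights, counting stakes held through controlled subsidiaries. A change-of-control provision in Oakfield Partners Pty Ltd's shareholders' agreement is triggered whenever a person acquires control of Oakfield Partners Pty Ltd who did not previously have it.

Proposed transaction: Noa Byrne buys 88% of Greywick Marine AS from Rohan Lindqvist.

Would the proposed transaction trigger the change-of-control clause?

The purchase adds only to Noa's holdings (Rohan's stake shrinks), so Noa is the only person who could newly come to control Oakfield.
Noa holds 65% of Northlake, so Noa controls Northlake.
Northlake holds 60% of Anchor, so Noa controls Anchor.
In Oakfield, Noa's side holds only 21%, not > 40%.
So before the transaction, Noa does not control Oakfield.
After the purchase, Noa holds 88% of Greywick directly, and Rohan's stake falls to 12%.
Noa holds 88% of Greywick, so Noa controls Greywick.
Greywick and Noa together hold 25% + 21% = 46% of Oakfield, so Noa controls Oakfield.
Noa did not control Oakfield before and does after, so the clause is triggered.

Yes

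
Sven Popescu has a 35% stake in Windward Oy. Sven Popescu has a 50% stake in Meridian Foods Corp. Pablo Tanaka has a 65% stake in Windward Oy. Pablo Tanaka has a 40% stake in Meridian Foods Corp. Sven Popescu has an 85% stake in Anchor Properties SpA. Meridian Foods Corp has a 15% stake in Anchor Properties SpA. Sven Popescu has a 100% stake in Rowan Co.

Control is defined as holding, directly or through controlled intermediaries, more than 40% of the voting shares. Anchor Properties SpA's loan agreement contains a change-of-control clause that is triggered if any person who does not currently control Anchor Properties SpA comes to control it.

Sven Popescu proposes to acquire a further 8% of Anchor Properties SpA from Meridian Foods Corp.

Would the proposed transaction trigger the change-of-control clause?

No

The purchase adds only to Sven's holdings (Meridian's stake shrinks), so Sven is the only person who could newly come to control Anchor.
Sven holds 50% of Meridian, so Sven controls Meridian.
Sven and Meridian together hold 85% + 15% = 100% of Anchor, so Sven controls Anchor.
So Sven already controls Anchor before the transaction.
After the purchase, Sven's direct stake in Anchor rises to 85% + 8% = 93%, and Meridian's stake falls to 7%.
Sven controlled Anchor already, so this is not a new person acquiring control; every other person's position is unchanged or reduced.
No new person acquires control, so the clause is not triggered.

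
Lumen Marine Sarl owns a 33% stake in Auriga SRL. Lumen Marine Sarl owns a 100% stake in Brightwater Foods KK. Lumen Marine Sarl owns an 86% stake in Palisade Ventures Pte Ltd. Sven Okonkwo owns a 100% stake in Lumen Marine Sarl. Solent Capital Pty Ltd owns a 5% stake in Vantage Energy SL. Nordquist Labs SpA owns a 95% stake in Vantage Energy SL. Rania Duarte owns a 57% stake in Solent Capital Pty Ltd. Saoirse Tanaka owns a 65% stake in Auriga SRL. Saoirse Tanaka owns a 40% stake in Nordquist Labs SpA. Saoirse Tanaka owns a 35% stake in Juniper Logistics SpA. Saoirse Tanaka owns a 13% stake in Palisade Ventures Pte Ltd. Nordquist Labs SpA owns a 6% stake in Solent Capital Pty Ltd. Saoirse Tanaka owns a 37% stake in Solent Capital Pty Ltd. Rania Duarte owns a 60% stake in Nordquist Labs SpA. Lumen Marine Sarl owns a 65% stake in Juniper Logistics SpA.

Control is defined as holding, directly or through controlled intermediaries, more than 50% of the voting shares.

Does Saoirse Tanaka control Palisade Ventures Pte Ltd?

Saoirse holds 65% of Auriga, so Saoirse controls Auriga.
In Palisade, Saoirse's side holds only 13%, not > 50%.
So Saoirse does not control Palisade.

No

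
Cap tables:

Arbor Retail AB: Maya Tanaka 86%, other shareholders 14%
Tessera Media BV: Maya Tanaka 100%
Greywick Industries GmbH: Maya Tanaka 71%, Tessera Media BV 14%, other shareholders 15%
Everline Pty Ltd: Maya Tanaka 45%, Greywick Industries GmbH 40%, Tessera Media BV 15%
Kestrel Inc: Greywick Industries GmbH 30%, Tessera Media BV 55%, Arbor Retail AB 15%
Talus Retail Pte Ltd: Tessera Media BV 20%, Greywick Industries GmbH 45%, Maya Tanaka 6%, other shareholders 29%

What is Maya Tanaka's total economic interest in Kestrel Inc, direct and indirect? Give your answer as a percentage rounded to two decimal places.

Maya reaches Kestrel along 4 paths.
Via Greywick: 71% × 30% = 21.3%.
Via Tessera → Greywick: 100% × 14% × 30% = 4.2%.
Via Tessera: 100% × 55% = 55%.
Via Arbor: 86% × 15% = 12.9%.
Total: 21.3% + 4.2% + 55% + 12.9% = 93.4%.
Rounded: 93.40%.

93.40%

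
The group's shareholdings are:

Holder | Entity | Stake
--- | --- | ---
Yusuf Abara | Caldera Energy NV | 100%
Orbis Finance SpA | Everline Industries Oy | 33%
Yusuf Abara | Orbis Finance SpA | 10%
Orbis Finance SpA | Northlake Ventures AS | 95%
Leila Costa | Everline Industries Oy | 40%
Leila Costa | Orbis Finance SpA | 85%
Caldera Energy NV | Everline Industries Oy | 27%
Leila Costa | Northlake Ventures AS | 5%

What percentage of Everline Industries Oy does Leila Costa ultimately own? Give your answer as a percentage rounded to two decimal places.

68.05%

Leila reaches Everline along 2 paths.
Via Orbis: 85% × 33% = 28.05%.
Direct stake: 40% = 40%.
Total: 28.05% + 40% = 68.05%.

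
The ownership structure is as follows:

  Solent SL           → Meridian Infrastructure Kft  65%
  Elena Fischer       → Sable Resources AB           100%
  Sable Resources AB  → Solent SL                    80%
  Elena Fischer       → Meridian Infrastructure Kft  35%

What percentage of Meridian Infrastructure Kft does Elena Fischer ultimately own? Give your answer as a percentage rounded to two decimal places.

Elena reaches Meridian along 2 paths.
Direct stake: 35% = 35%.
Via Sable → Solent: 100% × 80% × 65% = 52%.
Total: 35% + 52% = 87%.
Rounded: 87.00%.

87.00%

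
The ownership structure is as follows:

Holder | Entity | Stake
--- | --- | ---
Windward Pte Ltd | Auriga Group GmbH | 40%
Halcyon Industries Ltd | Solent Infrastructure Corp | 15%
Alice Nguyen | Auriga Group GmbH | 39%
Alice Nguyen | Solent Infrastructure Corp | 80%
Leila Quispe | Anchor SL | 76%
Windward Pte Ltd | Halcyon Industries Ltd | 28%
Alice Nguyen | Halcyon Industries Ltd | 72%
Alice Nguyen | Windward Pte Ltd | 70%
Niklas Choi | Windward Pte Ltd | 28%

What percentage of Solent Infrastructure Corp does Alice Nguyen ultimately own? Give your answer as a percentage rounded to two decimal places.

93.74%

Alice reaches Solent along 3 paths.
Direct stake: 80% = 80%.
Via Windward → Halcyon: 70% × 28% × 15% = 2.94%.
Via Halcyon: 72% × 15% = 10.8%.
Total: 80% + 2.94% + 10.8% = 93.74%.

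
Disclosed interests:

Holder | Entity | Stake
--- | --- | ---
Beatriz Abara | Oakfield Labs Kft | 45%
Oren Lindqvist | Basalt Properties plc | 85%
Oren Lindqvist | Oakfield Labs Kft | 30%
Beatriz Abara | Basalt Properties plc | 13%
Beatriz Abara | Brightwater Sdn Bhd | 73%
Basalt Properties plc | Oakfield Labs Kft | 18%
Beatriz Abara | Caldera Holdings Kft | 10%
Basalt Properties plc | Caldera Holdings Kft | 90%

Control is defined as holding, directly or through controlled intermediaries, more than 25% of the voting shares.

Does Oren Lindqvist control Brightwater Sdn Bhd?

Oren holds 85% of Basalt, so Oren controls Basalt.
Oren and Basalt together hold 30% + 18% = 48% of Oakfield, so Oren controls Oakfield.
Basalt holds 90% of Caldera, so Oren controls Caldera.
Neither Oren nor any entity Oren controls holds any voting interest in Brightwater.
So Oren does not control Brightwater.

No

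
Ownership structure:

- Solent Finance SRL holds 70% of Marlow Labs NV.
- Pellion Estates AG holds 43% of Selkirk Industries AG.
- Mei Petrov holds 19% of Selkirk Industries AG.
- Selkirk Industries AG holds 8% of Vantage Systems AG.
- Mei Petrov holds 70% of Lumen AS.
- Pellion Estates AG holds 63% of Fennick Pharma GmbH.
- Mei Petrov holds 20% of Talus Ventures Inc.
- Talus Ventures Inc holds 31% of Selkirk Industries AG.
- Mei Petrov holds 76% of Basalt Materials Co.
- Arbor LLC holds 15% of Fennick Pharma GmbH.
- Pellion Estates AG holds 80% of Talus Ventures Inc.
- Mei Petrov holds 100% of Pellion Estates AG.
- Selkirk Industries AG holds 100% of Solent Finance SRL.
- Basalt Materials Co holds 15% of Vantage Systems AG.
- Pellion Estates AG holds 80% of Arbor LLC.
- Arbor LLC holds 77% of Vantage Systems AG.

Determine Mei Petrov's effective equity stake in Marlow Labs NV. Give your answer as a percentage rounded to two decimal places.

65.10%

Mei reaches Marlow along 4 paths.
Via Pellion → Selkirk → Solent: 100% × 43% × 100% × 70% = 30.1%.
Via Pellion → Talus → Selkirk → Solent: 100% × 80% × 31% × 100% × 70% = 17.36%.
Via Talus → Selkirk → Solent: 20% × 31% × 100% × 70% = 4.34%.
Via Selkirk → Solent: 19% × 100% × 70% = 13.3%.
Total: 30.1% + 17.36% + 4.34% + 13.3% = 65.1%.
Rounded: 65.10%.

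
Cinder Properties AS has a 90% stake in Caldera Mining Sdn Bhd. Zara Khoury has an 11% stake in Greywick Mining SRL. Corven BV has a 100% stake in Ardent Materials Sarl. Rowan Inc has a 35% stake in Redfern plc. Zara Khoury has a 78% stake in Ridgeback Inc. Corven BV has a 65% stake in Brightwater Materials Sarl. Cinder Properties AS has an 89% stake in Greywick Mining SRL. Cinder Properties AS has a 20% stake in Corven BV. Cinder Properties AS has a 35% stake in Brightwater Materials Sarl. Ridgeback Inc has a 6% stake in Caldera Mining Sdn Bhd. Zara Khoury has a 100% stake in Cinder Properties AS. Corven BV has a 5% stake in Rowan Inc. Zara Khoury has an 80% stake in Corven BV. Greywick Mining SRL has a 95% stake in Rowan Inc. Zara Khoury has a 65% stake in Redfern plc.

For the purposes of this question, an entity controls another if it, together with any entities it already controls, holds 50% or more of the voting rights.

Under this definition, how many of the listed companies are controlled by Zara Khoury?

9

Zara holds 78% of Ridgeback, so Zara controls Ridgeback.
Zara holds 100% of Cinder, so Zara controls Cinder.
Cinder and Zara together hold 20% + 80% = 100% of Corven, so Zara controls Corven.
Corven holds 100% of Ardent, so Zara controls Ardent.
Cinder and Zara together hold 89% + 11% = 100% of Greywick, so Zara controls Greywick.
Corven and Greywick together hold 5% + 95% = 100% of Rowan, so Zara controls Rowan.
Cinder and Corven together hold 35% + 65% = 100% of Brightwater, so Zara controls Brightwater.
Rowan and Zara together hold 35% + 65% = 100% of Redfern, so Zara controls Redfern.
Ridgeback and Cinder together hold 6% + 90% = 96% of Caldera, so Zara controls Caldera.
Zara controls 9 companies.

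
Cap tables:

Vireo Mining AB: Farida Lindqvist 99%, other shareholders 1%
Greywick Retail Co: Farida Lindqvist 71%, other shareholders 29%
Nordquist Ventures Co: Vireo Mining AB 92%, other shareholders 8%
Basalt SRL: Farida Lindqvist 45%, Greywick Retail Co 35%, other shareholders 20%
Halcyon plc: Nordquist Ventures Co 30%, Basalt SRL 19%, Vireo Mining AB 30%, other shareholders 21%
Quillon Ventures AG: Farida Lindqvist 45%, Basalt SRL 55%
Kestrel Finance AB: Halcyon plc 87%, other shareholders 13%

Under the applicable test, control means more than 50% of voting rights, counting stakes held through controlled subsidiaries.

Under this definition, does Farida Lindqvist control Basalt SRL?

Yes

Farida holds 71% of Greywick, so Farida controls Greywick.
Farida and Greywick together hold 45% + 35% = 80% of Basalt, so Farida controls Basalt.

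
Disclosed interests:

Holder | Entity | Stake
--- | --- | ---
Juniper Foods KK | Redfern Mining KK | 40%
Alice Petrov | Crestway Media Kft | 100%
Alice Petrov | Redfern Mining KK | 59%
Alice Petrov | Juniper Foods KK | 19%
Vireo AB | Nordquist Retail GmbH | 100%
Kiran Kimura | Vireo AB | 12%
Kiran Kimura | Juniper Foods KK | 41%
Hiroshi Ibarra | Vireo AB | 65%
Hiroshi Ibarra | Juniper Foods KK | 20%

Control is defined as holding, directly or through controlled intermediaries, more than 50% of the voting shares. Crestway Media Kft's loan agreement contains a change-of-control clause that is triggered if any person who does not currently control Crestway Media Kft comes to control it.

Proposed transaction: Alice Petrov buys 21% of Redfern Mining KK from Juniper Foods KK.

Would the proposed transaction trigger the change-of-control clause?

The purchase adds only to Alice's holdings (Juniper's stake shrinks), so Alice is the only person who could newly come to control Crestway.
Alice holds 100% of Crestway, so Alice controls Crestway.
So Alice already controls Crestway before the transaction.
After the purchase, Alice's direct stake in Redfern rises to 59% + 21% = 80%, and Juniper's stake falls to 19%.
Alice controlled Crestway already, so this is not a new person acquiring control; every other person's position is unchanged or reduced.
No new person acquires control, so the clause is not triggered.

No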